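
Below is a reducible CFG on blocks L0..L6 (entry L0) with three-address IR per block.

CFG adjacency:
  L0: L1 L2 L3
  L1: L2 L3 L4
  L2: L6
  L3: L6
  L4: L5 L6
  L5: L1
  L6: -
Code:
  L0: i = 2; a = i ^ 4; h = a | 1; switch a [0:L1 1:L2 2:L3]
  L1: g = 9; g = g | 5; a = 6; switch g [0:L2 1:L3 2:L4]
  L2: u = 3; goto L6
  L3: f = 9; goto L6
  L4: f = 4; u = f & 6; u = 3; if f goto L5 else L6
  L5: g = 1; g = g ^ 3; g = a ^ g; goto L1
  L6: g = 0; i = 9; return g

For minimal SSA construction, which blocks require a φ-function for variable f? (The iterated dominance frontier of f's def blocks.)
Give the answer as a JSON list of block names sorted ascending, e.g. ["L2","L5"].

Answer: ["L1", "L2", "L3", "L6"]

Analysis:
idom tree: L1←L0 L2←L0 L3←L0 L4←L1 L5←L4 L6←L0
Dom∩ at merges:
  L1: preds {L0,L5}: {L0} ∩ {L0,L1,L4,L5} = {L0}; idom=L0
  L2: preds {L0,L1}: {L0} ∩ {L0,L1} = {L0}; idom=L0
  L3: preds {L0,L1}: {L0} ∩ {L0,L1} = {L0}; idom=L0
  L6: preds {L2,L3,L4}: {L0,L2} ∩ {L0,L3} ∩ {L0,L1,L4} = {L0}; idom=L0

DF walk-up:
  L1←L0: walk · to L0
  L1←L5: walk L5→L4→L1 to L0
  L2←L0: walk · to L0
  L2←L1: walk L1 to L0
  L3←L0: walk · to L0
  L3←L1: walk L1 to L0
  L6←L2: walk L2 to L0
  L6←L3: walk L3 to L0
  L6←L4: walk L4→L1 to L0
  L0: DF=∅
  L1: DF={L1,L2,L3,L6}
  L2: DF={L6}
  L3: DF={L6}
  L4: DF={L1,L6}
  L5: DF={L1}
  L6: DF=∅

φ for f: defs {L3,L4}
  DF⁺ = {L1,L2,L3,L6}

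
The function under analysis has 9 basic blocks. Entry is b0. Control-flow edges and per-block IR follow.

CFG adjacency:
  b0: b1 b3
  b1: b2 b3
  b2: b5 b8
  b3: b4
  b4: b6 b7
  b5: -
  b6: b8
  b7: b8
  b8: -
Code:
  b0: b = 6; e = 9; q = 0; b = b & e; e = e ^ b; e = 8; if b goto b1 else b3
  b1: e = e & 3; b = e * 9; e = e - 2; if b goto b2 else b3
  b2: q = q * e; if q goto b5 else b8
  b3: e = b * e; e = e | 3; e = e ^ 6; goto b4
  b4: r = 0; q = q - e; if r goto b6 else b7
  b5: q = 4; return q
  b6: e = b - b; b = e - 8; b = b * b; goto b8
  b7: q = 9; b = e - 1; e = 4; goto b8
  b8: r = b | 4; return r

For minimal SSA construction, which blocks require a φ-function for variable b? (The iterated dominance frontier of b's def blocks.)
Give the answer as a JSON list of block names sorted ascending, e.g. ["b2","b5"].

Answer: ["b3", "b8"]

Derivation:
idom tree: b1←b0 b2←b1 b3←b0 b4←b3 b5←b2 b6←b4 b7←b4 b8←b0
Join-block Dom:
  b3: preds {b0,b1}: {b0} ∩ {b0,b1} = {b0}; idom=b0
  b8: preds {b2,b6,b7}: {b0,b1,b2} ∩ {b0,b3,b4,b6} ∩ {b0,b3,b4,b7} = {b0}; idom=b0

DF derivation:
  b3←b0: walk · to b0
  b3←b1: walk b1 to b0
  b8←b2: walk b2→b1 to b0
  b8←b6: walk b6→b4→b3 to b0
  b8←b7: walk b7→b4→b3 to b0
  b0 → ∅
  b1 → {b3,b8}
  b2 → {b8}
  b3 → {b8}
  b4 → {b8}
  b5 → ∅
  b6 → {b8}
  b7 → {b8}
  b8 → ∅

φ for b: defs {b0,b1,b6,b7}
  DF⁺ = {b3,b8}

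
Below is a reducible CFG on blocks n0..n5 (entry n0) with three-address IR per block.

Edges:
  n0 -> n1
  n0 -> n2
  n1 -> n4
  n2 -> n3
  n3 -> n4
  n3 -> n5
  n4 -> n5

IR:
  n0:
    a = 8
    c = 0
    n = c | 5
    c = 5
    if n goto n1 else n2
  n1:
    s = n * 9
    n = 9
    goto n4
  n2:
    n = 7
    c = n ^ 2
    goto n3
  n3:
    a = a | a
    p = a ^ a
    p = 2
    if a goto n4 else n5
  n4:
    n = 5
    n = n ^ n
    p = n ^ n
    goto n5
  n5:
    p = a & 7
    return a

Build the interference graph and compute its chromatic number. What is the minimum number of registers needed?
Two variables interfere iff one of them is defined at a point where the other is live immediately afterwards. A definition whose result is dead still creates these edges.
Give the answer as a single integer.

Answer: 3

Derivation:
Block summaries:
  n0: {a,c,n} / ∅
  n1: {n,s} / {n}
  n2: {c,n} / ∅
  n3: {a,p} / {a}
  n4: {n,p} / ∅
  n5: {p} / {a}

Backward fixpoint:
  live n0: ∅→{a,n}
  live n1: {a,n}→{a}
  live n2: {a}→{a}
  live n3: {a}→{a}
  live n4: {a}→{a}
  live n5: {a}→∅

Interfere edges:
  a: {c,n,p,s}
  c: {a,n}
  n: {a,c}
  p: {a}
  s: {a}

Chromatic number:
  lower bound: {a,c,n} mutually conflict ⇒ χ ≥ 3
  assign a→r0 c→r1 n→r2 p→r1 s→r1 — no edge inside a register ⇒ χ ≤ 3
  χ = 3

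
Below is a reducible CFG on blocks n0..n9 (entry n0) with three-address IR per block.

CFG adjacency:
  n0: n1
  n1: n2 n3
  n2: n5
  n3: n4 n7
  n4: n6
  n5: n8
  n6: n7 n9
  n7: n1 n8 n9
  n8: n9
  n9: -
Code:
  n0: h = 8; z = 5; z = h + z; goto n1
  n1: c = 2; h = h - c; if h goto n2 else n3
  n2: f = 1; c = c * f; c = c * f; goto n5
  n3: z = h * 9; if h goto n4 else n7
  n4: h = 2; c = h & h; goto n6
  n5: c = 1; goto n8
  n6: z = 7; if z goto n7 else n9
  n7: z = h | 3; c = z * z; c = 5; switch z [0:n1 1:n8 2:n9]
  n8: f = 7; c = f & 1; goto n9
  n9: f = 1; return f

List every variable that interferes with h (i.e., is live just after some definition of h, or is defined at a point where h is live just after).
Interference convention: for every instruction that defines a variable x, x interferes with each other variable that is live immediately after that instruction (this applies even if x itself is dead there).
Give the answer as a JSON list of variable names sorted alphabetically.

Answer: ["c", "z"]

Derivation:
Per-block:
  n0 def {h,z} use ∅
  n1 def {c,h} use {h}
  n2 def {c,f} use {c}
  n3 def {z} use {h}
  n4 def {c,h} use ∅
  n5 def {c} use ∅
  n6 def {z} use ∅
  n7 def {c,z} use {h}
  n8 def {c,f} use ∅
  n9 def {f} use ∅

Live sets:
  n0: in=∅ out={h}
  n1: in={h} out={c,h}
  n2: in={c} out=∅
  n3: in={h} out={h}
  n4: in=∅ out={h}
  n5: in=∅ out=∅
  n6: in={h} out={h}
  n7: in={h} out={h}
  n8: in=∅ out=∅
  n9: in=∅ out=∅

Interfere edges:
  c — {f,h,z}
  f — {c}
  h — {c,z}
  z — {c,h}

N(h) = ["c", "z"]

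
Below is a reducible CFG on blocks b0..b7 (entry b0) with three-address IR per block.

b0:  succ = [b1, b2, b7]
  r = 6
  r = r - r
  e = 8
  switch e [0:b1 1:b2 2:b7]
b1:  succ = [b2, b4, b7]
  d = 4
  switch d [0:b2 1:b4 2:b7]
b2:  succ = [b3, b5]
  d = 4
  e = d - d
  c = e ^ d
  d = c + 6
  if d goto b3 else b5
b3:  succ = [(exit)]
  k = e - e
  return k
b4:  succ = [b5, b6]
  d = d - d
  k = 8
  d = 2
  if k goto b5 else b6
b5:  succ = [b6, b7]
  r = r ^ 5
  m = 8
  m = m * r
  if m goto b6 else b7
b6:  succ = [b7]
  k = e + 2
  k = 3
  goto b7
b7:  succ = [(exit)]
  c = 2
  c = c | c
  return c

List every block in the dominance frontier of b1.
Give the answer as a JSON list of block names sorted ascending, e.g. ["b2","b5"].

idom tree: b1←b0 b2←b0 b3←b2 b4←b1 b5←b0 b6←b0 b7←b0
Dom at joins:
  b2: preds {b0,b1}: {b0} ∩ {b0,b1} = {b0}; idom=b0
  b5: preds {b2,b4}: {b0,b2} ∩ {b0,b1,b4} = {b0}; idom=b0
  b6: preds {b4,b5}: {b0,b1,b4} ∩ {b0,b5} = {b0}; idom=b0
  b7: preds {b0,b1,b5,b6}: {b0} ∩ {b0,b1} ∩ {b0,b5} ∩ {b0,b6} = {b0}; idom=b0

DF derivation:
  join b2 pred b0: · stop@b0
  join b2 pred b1: b1 stop@b0
  join b5 pred b2: b2 stop@b0
  join b5 pred b4: b4→b1 stop@b0
  join b6 pred b4: b4→b1 stop@b0
  join b6 pred b5: b5 stop@b0
  join b7 pred b0: · stop@b0
  join b7 pred b1: b1 stop@b0
  join b7 pred b5: b5 stop@b0
  join b7 pred b6: b6 stop@b0
  DF(b0)=∅
  DF(b1)={b2,b5,b6,b7}
  DF(b2)={b5}
  DF(b3)=∅
  DF(b4)={b5,b6}
  DF(b5)={b6,b7}
  DF(b6)={b7}
  DF(b7)=∅

DF(b1) = ["b2", "b5", "b6", "b7"]

Answer: ["b2", "b5", "b6", "b7"]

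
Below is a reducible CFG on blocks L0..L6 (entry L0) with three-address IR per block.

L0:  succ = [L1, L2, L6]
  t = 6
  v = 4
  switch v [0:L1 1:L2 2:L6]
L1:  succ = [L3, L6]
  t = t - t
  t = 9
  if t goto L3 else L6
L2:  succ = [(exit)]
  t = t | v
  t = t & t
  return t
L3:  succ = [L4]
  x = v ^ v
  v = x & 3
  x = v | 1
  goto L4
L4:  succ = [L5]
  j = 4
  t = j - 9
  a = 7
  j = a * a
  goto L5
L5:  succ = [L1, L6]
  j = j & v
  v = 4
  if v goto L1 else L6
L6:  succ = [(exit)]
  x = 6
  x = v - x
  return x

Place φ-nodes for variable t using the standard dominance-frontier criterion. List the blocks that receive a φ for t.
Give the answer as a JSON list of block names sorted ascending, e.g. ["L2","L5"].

Answer: ["L1", "L6"]

Derivation:
idom tree: L1←L0 L2←L0 L3←L1 L4←L3 L5←L4 L6←L0
Dom at joins:
  L1: preds {L0,L5}: {L0} ∩ {L0,L1,L3,L4,L5} = {L0}; idom=L0
  L6: preds {L0,L1,L5}: {L0} ∩ {L0,L1} ∩ {L0,L1,L3,L4,L5} = {L0}; idom=L0

Frontier:
  join L1 pred L0: · stop@L0
  join L1 pred L5: L5→L4→L3→L1 stop@L0
  join L6 pred L0: · stop@L0
  join L6 pred L1: L1 stop@L0
  join L6 pred L5: L5→L4→L3→L1 stop@L0
  L0: DF=∅
  L1: DF={L1,L6}
  L2: DF=∅
  L3: DF={L1,L6}
  L4: DF={L1,L6}
  L5: DF={L1,L6}
  L6: DF=∅

φ for t: defs {L0,L1,L2,L4}
  DF⁺ = {L1,L6}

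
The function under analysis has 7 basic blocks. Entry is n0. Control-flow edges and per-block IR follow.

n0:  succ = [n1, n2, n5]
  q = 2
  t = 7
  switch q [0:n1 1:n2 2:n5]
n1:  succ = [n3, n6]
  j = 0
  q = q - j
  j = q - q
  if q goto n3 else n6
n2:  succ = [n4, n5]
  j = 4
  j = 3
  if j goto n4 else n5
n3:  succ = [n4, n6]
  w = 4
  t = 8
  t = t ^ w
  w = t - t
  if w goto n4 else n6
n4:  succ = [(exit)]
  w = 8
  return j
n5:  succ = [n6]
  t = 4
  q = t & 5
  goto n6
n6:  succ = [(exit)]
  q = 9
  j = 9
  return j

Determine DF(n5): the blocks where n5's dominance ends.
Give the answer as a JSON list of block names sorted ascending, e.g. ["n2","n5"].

Answer: ["n6"]

Analysis:
idom tree: n1←n0 n2←n0 n3←n1 n4←n0 n5←n0 n6←n0
Dom at joins:
  n4: preds {n2,n3}: {n0,n2} ∩ {n0,n1,n3} = {n0}; idom=n0
  n5: preds {n0,n2}: {n0} ∩ {n0,n2} = {n0}; idom=n0
  n6: preds {n1,n3,n5}: {n0,n1} ∩ {n0,n1,n3} ∩ {n0,n5} = {n0}; idom=n0

DF walk-up:
  join n4 pred n2: n2 stop@n0
  join n4 pred n3: n3→n1 stop@n0
  join n5 pred n0: · stop@n0
  join n5 pred n2: n2 stop@n0
  join n6 pred n1: n1 stop@n0
  join n6 pred n3: n3→n1 stop@n0
  join n6 pred n5: n5 stop@n0
  n0 → ∅
  n1 → {n4,n6}
  n2 → {n4,n5}
  n3 → {n4,n6}
  n4 → ∅
  n5 → {n6}
  n6 → ∅

DF(n5) = ["n6"]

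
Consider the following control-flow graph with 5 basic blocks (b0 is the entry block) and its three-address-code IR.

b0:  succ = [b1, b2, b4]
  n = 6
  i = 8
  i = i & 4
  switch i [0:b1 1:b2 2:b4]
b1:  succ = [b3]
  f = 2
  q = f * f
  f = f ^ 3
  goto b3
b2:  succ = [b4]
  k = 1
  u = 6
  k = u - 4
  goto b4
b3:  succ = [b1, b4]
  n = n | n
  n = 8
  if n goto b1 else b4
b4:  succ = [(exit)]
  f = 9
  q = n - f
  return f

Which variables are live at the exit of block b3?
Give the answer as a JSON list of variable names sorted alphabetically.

Block summaries:
  b0: def={i,n} ue=∅
  b1: def={f,q} ue=∅
  b2: def={k,u} ue=∅
  b3: def={n} ue={n}
  b4: def={f,q} ue={n}

Backward fixpoint:
  b0 li=∅ lo={n}
  b1 li={n} lo={n}
  b2 li={n} lo={n}
  b3 li={n} lo={n}
  b4 li={n} lo=∅

live-out(b3) = ["n"]

Answer: ["n"]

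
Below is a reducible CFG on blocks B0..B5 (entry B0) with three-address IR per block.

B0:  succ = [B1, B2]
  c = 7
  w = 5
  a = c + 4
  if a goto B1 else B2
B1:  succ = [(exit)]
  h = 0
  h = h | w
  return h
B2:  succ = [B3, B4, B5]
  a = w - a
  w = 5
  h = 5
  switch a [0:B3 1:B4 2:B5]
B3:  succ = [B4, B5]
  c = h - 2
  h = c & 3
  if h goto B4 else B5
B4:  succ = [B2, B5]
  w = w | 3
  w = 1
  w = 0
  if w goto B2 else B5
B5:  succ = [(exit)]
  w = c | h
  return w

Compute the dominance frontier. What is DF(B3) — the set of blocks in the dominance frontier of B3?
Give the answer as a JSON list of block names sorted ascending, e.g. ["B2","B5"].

idom tree: B1←B0 B2←B0 B3←B2 B4←B2 B5←B2
Dom at joins:
  B2: preds {B0,B4}: {B0} ∩ {B0,B2,B4} = {B0}; idom=B0
  B4: preds {B2,B3}: {B0,B2} ∩ {B0,B2,B3} = {B0,B2}; idom=B2
  B5: preds {B2,B3,B4}: {B0,B2} ∩ {B0,B2,B3} ∩ {B0,B2,B4} = {B0,B2}; idom=B2

DF walk-up:
  B2←B0: walk · to B0
  B2←B4: walk B4→B2 to B0
  B4←B2: walk · to B2
  B4←B3: walk B3 to B2
  B5←B2: walk · to B2
  B5←B3: walk B3 to B2
  B5←B4: walk B4 to B2
  B0: DF=∅
  B1: DF=∅
  B2: DF={B2}
  B3: DF={B4,B5}
  B4: DF={B2,B5}
  B5: DF=∅

DF(B3) = ["B4", "B5"]

Answer: ["B4", "B5"]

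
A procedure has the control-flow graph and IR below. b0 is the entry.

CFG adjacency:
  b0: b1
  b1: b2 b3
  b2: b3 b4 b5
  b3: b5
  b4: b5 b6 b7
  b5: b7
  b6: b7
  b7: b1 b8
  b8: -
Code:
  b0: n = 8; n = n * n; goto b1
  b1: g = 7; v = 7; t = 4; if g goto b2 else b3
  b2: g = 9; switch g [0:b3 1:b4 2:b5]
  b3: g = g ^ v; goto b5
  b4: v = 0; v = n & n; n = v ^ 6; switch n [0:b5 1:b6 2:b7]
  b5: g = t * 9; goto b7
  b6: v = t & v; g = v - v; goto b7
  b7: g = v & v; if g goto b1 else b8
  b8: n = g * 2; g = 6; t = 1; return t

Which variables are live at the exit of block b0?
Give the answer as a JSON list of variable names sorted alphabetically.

Per-block:
  b0: {n} / ∅
  b1: {g,t,v} / ∅
  b2: {g} / ∅
  b3: {g} / {g,v}
  b4: {n,v} / {n}
  b5: {g} / {t}
  b6: {g,v} / {t,v}
  b7: {g} / {v}
  b8: {g,n,t} / {g}

Live sets:
  b0 li=∅ lo={n}
  b1 li={n} lo={g,n,t,v}
  b2 li={n,t,v} lo={g,n,t,v}
  b3 li={g,n,t,v} lo={n,t,v}
  b4 li={n,t} lo={n,t,v}
  b5 li={n,t,v} lo={n,v}
  b6 li={n,t,v} lo={n,v}
  b7 li={n,v} lo={g,n}
  b8 li={g} lo=∅

live-out(b0) = ["n"]

Answer: ["n"]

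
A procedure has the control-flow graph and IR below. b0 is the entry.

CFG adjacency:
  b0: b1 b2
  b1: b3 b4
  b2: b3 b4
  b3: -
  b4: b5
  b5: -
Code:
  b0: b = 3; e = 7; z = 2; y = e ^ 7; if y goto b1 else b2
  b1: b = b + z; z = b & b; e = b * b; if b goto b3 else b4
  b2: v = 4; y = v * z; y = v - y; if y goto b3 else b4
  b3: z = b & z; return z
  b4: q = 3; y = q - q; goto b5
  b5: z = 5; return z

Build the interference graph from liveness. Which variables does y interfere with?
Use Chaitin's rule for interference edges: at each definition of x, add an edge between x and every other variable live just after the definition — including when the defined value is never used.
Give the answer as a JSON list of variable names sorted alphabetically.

Answer: ["b", "v", "z"]

Analysis:
Per-block:
  b0: def={b,e,y,z} ue=∅
  b1: def={b,e,z} ue={b,z}
  b2: def={v,y} ue={z}
  b3: def={z} ue={b,z}
  b4: def={q,y} ue=∅
  b5: def={z} ue=∅

Backward fixpoint:
  b0: in=∅ out={b,z}
  b1: in={b,z} out={b,z}
  b2: in={b,z} out={b,z}
  b3: in={b,z} out=∅
  b4: in=∅ out=∅
  b5: in=∅ out=∅

Interfere edges:
  b — {e,v,y,z}
  e — {b,z}
  q — ∅
  v — {b,y,z}
  y — {b,v,z}
  z — {b,e,v,y}

N(y) = ["b", "v", "z"]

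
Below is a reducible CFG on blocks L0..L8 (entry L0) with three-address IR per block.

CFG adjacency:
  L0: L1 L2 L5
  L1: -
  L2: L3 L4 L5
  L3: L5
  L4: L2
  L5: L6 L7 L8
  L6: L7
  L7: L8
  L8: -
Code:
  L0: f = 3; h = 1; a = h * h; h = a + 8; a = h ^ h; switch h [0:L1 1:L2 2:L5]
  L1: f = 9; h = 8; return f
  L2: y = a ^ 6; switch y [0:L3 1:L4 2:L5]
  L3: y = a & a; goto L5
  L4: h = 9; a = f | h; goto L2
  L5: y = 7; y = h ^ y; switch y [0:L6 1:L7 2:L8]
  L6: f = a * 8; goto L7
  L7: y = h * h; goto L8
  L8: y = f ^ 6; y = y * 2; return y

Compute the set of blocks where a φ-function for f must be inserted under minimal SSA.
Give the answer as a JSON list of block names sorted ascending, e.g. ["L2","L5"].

Answer: ["L7", "L8"]

Analysis:
idom tree: L1←L0 L2←L0 L3←L2 L4←L2 L5←L0 L6←L5 L7←L5 L8←L5
Join-block Dom:
  L2: preds {L0,L4}: {L0} ∩ {L0,L2,L4} = {L0}; idom=L0
  L5: preds {L0,L2,L3}: {L0} ∩ {L0,L2} ∩ {L0,L2,L3} = {L0}; idom=L0
  L7: preds {L5,L6}: {L0,L5} ∩ {L0,L5,L6} = {L0,L5}; idom=L5
  L8: preds {L5,L7}: {L0,L5} ∩ {L0,L5,L7} = {L0,L5}; idom=L5

DF walk-up:
  L2←L0: walk · to L0
  L2←L4: walk L4→L2 to L0
  L5←L0: walk · to L0
  L5←L2: walk L2 to L0
  L5←L3: walk L3→L2 to L0
  L7←L5: walk · to L5
  L7←L6: walk L6 to L5
  L8←L5: walk · to L5
  L8←L7: walk L7 to L5
  DF(L0)=∅
  DF(L1)=∅
  DF(L2)={L2,L5}
  DF(L3)={L5}
  DF(L4)={L2}
  DF(L5)=∅
  DF(L6)={L7}
  DF(L7)={L8}
  DF(L8)=∅

φ for f: defs {L0,L1,L6}
  DF⁺ = {L7,L8}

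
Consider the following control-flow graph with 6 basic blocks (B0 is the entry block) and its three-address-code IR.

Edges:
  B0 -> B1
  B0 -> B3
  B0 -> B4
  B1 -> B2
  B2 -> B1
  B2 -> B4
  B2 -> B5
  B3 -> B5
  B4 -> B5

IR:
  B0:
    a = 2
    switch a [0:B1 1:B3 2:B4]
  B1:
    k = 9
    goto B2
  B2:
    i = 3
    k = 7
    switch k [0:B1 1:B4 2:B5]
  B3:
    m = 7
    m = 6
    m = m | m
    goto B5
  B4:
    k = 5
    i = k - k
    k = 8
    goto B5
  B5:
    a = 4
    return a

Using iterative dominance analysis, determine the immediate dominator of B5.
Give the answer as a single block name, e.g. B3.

Answer: B0

Working:
idom tree: B1←B0 B2←B1 B3←B0 B4←B0 B5←B0
Dom at joins:
  B1: preds {B0,B2}: {B0} ∩ {B0,B1,B2} = {B0}; idom=B0
  B4: preds {B0,B2}: {B0} ∩ {B0,B1,B2} = {B0}; idom=B0
  B5: preds {B2,B3,B4}: {B0,B1,B2} ∩ {B0,B3} ∩ {B0,B4} = {B0}; idom=B0

idom(B5) = B0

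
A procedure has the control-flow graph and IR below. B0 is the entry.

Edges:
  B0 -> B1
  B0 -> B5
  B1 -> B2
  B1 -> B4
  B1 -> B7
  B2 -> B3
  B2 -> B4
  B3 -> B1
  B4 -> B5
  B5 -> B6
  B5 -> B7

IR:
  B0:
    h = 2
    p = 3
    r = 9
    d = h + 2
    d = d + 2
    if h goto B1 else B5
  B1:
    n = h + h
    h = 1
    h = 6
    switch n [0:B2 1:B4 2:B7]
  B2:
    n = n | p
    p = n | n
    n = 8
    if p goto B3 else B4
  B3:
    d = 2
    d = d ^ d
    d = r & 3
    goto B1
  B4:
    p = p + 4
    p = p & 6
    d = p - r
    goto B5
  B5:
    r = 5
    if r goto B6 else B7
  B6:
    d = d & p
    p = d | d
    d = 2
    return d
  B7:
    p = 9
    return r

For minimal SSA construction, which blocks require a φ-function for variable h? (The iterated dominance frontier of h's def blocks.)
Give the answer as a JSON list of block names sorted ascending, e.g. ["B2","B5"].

Answer: ["B1", "B5", "B7"]

Working:
idom tree: B1←B0 B2←B1 B3←B2 B4←B1 B5←B0 B6←B5 B7←B0
Dom at joins:
  B1: preds {B0,B3}: {B0} ∩ {B0,B1,B2,B3} = {B0}; idom=B0
  B4: preds {B1,B2}: {B0,B1} ∩ {B0,B1,B2} = {B0,B1}; idom=B1
  B5: preds {B0,B4}: {B0} ∩ {B0,B1,B4} = {B0}; idom=B0
  B7: preds {B1,B5}: {B0,B1} ∩ {B0,B5} = {B0}; idom=B0

DF walk-up:
  join B1 pred B0: · stop@B0
  join B1 pred B3: B3→B2→B1 stop@B0
  join B4 pred B1: · stop@B1
  join B4 pred B2: B2 stop@B1
  join B5 pred B0: · stop@B0
  join B5 pred B4: B4→B1 stop@B0
  join B7 pred B1: B1 stop@B0
  join B7 pred B5: B5 stop@B0
  B0 → ∅
  B1 → {B1,B5,B7}
  B2 → {B1,B4}
  B3 → {B1}
  B4 → {B5}
  B5 → {B7}
  B6 → ∅
  B7 → ∅

φ for h: defs {B0,B1}
  DF⁺ = {B1,B5,B7}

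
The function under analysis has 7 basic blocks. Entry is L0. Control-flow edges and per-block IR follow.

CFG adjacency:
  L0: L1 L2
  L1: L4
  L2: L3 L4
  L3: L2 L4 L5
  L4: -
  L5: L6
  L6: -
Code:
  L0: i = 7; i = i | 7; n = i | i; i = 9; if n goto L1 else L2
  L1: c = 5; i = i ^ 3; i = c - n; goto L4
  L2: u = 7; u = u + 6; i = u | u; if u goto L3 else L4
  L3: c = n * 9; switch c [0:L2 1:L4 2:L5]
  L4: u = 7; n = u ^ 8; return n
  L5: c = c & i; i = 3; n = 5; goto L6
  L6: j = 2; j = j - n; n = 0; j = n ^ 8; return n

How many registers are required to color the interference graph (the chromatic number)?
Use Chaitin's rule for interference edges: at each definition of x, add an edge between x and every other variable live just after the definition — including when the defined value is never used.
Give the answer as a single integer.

Answer: 3

Analysis:
def/use:
  L0 def {i,n} use ∅
  L1 def {c,i} use {i,n}
  L2 def {i,u} use ∅
  L3 def {c} use {n}
  L4 def {n,u} use ∅
  L5 def {c,i,n} use {c,i}
  L6 def {j,n} use {n}

Live sets:
  L0: in=∅ out={i,n}
  L1: in={i,n} out=∅
  L2: in={n} out={i,n}
  L3: in={i,n} out={c,i,n}
  L4: in=∅ out=∅
  L5: in={c,i} out={n}
  L6: in={n} out=∅

Interference:
  c: {i,n}
  i: {c,n,u}
  j: {n}
  n: {c,i,j,u}
  u: {i,n}

Chromatic number:
  {c,i,n} pairwise interfere (3-clique) ⇒ χ ≥ 3
  assign c→R2 i→R1 j→R1 n→R0 u→R2 — no edge inside a register ⇒ χ ≤ 3
  χ = 3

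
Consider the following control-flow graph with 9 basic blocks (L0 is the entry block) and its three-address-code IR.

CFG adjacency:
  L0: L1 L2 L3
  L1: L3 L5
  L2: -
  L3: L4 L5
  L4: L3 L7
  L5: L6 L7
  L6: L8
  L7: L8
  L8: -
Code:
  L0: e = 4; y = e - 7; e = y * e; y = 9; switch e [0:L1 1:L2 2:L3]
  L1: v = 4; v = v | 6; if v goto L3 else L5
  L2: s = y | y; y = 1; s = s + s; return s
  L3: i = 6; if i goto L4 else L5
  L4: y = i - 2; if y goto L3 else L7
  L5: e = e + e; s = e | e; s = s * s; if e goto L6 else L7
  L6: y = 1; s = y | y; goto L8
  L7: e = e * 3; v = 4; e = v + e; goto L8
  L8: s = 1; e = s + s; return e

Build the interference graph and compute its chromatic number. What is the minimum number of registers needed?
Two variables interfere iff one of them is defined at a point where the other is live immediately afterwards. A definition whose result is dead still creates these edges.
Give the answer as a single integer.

def/use:
  L0 def {e,y} use ∅
  L1 def {v} use ∅
  L2 def {s,y} use {y}
  L3 def {i} use ∅
  L4 def {y} use {i}
  L5 def {e,s} use {e}
  L6 def {s,y} use ∅
  L7 def {e,v} use {e}
  L8 def {e,s} use ∅

Backward fixpoint:
  L0 li=∅ lo={e,y}
  L1 li={e} lo={e}
  L2 li={y} lo=∅
  L3 li={e} lo={e,i}
  L4 li={e,i} lo={e}
  L5 li={e} lo={e}
  L6 li=∅ lo=∅
  L7 li={e} lo=∅
  L8 li=∅ lo=∅

Interference:
  e: {i,s,v,y}
  i: {e}
  s: {e,y}
  v: {e}
  y: {e,s}

Chromatic number:
  clique {e,s,y} ⇒ need ≥ 3
  assign e→c0 i→c1 s→c1 v→c1 y→c2 — no edge inside a register ⇒ χ ≤ 3
  χ = 3

Answer: 3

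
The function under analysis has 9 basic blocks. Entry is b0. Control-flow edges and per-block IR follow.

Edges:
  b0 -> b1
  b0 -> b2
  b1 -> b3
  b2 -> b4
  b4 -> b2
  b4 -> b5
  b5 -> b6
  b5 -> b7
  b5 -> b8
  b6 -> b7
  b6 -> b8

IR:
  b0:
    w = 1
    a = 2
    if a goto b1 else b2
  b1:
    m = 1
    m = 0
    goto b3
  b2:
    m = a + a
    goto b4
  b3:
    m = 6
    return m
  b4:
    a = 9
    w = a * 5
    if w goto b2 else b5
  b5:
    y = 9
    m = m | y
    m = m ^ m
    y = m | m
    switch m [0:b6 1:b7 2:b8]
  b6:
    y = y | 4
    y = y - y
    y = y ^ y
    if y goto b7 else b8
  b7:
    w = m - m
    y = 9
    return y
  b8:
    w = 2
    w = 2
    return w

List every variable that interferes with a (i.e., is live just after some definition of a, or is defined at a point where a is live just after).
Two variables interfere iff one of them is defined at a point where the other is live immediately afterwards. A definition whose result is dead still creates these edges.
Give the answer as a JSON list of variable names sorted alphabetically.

def/use:
  b0: def={a,w} ue=∅
  b1: def={m} ue=∅
  b2: def={m} ue={a}
  b3: def={m} ue=∅
  b4: def={a,w} ue=∅
  b5: def={m,y} ue={m}
  b6: def={y} ue={y}
  b7: def={w,y} ue={m}
  b8: def={w} ue=∅

Liveness:
  b0 li=∅ lo={a}
  b1 li=∅ lo=∅
  b2 li={a} lo={m}
  b3 li=∅ lo=∅
  b4 li={m} lo={a,m}
  b5 li={m} lo={m,y}
  b6 li={m,y} lo={m}
  b7 li={m} lo=∅
  b8 li=∅ lo=∅

Interfere edges:
  a: {m,w}
  m: {a,w,y}
  w: {a,m}
  y: {m}

N(a) = ["m", "w"]

Answer: ["m", "w"]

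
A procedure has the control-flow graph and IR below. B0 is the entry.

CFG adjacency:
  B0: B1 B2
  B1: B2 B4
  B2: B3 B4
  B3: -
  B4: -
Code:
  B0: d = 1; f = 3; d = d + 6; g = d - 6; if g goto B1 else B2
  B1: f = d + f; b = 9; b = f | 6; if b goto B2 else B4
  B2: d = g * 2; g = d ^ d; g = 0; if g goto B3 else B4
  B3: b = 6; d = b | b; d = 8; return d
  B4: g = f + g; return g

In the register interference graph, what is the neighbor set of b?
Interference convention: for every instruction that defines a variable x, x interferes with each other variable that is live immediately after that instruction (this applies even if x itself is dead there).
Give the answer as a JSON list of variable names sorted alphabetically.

def/use:
  B0: {d,f,g} / ∅
  B1: {b,f} / {d,f}
  B2: {d,g} / {g}
  B3: {b,d} / ∅
  B4: {g} / {f,g}

Liveness:
  B0: in=∅ out={d,f,g}
  B1: in={d,f,g} out={f,g}
  B2: in={f,g} out={f,g}
  B3: in=∅ out=∅
  B4: in={f,g} out=∅

Interference:
  b — {f,g}
  d — {f,g}
  f — {b,d,g}
  g — {b,d,f}

N(b) = ["f", "g"]

Answer: ["f", "g"]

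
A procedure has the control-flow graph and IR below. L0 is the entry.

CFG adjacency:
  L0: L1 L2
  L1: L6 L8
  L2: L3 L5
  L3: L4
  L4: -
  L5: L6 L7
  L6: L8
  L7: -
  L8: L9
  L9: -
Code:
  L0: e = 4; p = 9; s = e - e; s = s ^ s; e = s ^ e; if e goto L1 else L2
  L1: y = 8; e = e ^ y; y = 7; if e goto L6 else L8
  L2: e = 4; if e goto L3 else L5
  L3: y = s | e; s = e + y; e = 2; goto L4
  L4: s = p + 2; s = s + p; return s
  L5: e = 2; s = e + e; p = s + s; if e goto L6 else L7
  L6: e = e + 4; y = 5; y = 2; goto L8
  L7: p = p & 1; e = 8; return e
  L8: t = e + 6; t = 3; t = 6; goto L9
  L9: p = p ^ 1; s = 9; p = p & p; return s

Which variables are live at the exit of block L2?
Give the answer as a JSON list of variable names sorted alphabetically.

Answer: ["e", "p", "s"]

Analysis:
Block summaries:
  L0: def={e,p,s} ue=∅
  L1: def={e,y} ue={e}
  L2: def={e} ue=∅
  L3: def={e,s,y} ue={e,s}
  L4: def={s} ue={p}
  L5: def={e,p,s} ue=∅
  L6: def={e,y} ue={e}
  L7: def={e,p} ue={p}
  L8: def={t} ue={e}
  L9: def={p,s} ue={p}

Backward fixpoint:
  L0 li=∅ lo={e,p,s}
  L1 li={e,p} lo={e,p}
  L2 li={p,s} lo={e,p,s}
  L3 li={e,p,s} lo={p}
  L4 li={p} lo=∅
  L5 li=∅ lo={e,p}
  L6 li={e,p} lo={e,p}
  L7 li={p} lo=∅
  L8 li={e,p} lo={p}
  L9 li={p} lo=∅

live-out(L2) = ["e", "p", "s"]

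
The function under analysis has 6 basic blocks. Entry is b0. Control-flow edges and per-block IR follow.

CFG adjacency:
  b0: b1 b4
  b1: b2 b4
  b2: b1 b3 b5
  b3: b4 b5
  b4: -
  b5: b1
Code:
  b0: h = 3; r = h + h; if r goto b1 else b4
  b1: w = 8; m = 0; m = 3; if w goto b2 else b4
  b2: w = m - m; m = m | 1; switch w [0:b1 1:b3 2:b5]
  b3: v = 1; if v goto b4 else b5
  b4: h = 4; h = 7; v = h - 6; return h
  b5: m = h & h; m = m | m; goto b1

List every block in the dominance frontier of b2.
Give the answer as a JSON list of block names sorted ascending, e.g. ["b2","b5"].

Answer: ["b1", "b4"]

Derivation:
idom tree: b1←b0 b2←b1 b3←b2 b4←b0 b5←b2
Dom∩ at merges:
  b1: preds {b0,b2,b5}: {b0} ∩ {b0,b1,b2} ∩ {b0,b1,b2,b5} = {b0}; idom=b0
  b4: preds {b0,b1,b3}: {b0} ∩ {b0,b1} ∩ {b0,b1,b2,b3} = {b0}; idom=b0
  b5: preds {b2,b3}: {b0,b1,b2} ∩ {b0,b1,b2,b3} = {b0,b1,b2}; idom=b2

Frontier:
  join b1 pred b0: · stop@b0
  join b1 pred b2: b2→b1 stop@b0
  join b1 pred b5: b5→b2→b1 stop@b0
  join b4 pred b0: · stop@b0
  join b4 pred b1: b1 stop@b0
  join b4 pred b3: b3→b2→b1 stop@b0
  join b5 pred b2: · stop@b2
  join b5 pred b3: b3 stop@b2
  b0: DF=∅
  b1: DF={b1,b4}
  b2: DF={b1,b4}
  b3: DF={b4,b5}
  b4: DF=∅
  b5: DF={b1}

DF(b2) = ["b1", "b4"]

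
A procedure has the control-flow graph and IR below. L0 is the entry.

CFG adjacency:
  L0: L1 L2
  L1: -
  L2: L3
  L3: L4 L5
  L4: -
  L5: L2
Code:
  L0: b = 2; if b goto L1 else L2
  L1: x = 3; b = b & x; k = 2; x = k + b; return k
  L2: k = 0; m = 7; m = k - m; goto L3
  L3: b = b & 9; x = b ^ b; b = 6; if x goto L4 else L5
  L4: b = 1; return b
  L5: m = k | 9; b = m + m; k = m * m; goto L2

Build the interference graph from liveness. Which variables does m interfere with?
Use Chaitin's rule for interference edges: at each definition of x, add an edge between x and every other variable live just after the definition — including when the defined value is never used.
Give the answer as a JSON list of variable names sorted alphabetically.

Answer: ["b", "k"]

Derivation:
Block summaries:
  L0 def {b} use ∅
  L1 def {b,k,x} use {b}
  L2 def {k,m} use ∅
  L3 def {b,x} use {b}
  L4 def {b} use ∅
  L5 def {b,k,m} use {k}

Liveness:
  L0 li=∅ lo={b}
  L1 li={b} lo=∅
  L2 li={b} lo={b,k}
  L3 li={b,k} lo={k}
  L4 li=∅ lo=∅
  L5 li={k} lo={b}

Interfere edges:
  b: {k,m,x}
  k: {b,m,x}
  m: {b,k}
  x: {b,k}

N(m) = ["b", "k"]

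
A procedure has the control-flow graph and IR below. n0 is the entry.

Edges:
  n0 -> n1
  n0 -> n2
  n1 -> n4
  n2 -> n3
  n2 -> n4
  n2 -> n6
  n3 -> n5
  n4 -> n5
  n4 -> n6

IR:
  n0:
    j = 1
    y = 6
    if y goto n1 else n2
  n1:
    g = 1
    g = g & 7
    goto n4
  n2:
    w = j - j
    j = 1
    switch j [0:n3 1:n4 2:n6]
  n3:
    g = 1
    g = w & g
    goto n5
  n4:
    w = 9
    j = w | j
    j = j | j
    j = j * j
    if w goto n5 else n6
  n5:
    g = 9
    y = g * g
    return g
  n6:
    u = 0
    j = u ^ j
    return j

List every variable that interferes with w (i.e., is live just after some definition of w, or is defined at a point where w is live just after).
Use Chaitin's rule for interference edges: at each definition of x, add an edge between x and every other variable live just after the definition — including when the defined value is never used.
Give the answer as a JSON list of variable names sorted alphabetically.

Per-block:
  n0 def {j,y} use ∅
  n1 def {g} use ∅
  n2 def {j,w} use {j}
  n3 def {g} use {w}
  n4 def {j,w} use {j}
  n5 def {g,y} use ∅
  n6 def {j,u} use {j}

Backward fixpoint:
  n0 li=∅ lo={j}
  n1 li={j} lo={j}
  n2 li={j} lo={j,w}
  n3 li={w} lo=∅
  n4 li={j} lo={j}
  n5 li=∅ lo=∅
  n6 li={j} lo=∅

Interference:
  g — {j,w,y}
  j — {g,u,w,y}
  u — {j}
  w — {g,j}
  y — {g,j}

N(w) = ["g", "j"]

Answer: ["g", "j"]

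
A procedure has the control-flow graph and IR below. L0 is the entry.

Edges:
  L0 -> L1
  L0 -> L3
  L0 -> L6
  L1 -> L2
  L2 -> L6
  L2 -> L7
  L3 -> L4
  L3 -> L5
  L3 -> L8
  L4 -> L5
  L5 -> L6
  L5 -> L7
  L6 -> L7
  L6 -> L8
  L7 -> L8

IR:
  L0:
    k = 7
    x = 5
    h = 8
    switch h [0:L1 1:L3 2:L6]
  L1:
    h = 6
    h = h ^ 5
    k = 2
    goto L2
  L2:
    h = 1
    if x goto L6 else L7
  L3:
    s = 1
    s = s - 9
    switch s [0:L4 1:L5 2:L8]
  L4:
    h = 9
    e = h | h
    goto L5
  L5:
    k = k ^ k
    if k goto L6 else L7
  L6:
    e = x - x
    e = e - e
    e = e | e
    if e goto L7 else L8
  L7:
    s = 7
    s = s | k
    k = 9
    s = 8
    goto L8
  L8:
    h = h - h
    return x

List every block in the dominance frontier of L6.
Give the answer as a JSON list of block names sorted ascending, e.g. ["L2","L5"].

idom tree: L1←L0 L2←L1 L3←L0 L4←L3 L5←L3 L6←L0 L7←L0 L8←L0
Dom at joins:
  L5: preds {L3,L4}: {L0,L3} ∩ {L0,L3,L4} = {L0,L3}; idom=L3
  L6: preds {L0,L2,L5}: {L0} ∩ {L0,L1,L2} ∩ {L0,L3,L5} = {L0}; idom=L0
  L7: preds {L2,L5,L6}: {L0,L1,L2} ∩ {L0,L3,L5} ∩ {L0,L6} = {L0}; idom=L0
  L8: preds {L3,L6,L7}: {L0,L3} ∩ {L0,L6} ∩ {L0,L7} = {L0}; idom=L0

DF walk-up:
  L5←L3: walk · to L3
  L5←L4: walk L4 to L3
  L6←L0: walk · to L0
  L6←L2: walk L2→L1 to L0
  L6←L5: walk L5→L3 to L0
  L7←L2: walk L2→L1 to L0
  L7←L5: walk L5→L3 to L0
  L7←L6: walk L6 to L0
  L8←L3: walk L3 to L0
  L8←L6: walk L6 to L0
  L8←L7: walk L7 to L0
  DF(L0)=∅
  DF(L1)={L6,L7}
  DF(L2)={L6,L7}
  DF(L3)={L6,L7,L8}
  DF(L4)={L5}
  DF(L5)={L6,L7}
  DF(L6)={L7,L8}
  DF(L7)={L8}
  DF(L8)=∅

DF(L6) = ["L7", "L8"]

Answer: ["L7", "L8"]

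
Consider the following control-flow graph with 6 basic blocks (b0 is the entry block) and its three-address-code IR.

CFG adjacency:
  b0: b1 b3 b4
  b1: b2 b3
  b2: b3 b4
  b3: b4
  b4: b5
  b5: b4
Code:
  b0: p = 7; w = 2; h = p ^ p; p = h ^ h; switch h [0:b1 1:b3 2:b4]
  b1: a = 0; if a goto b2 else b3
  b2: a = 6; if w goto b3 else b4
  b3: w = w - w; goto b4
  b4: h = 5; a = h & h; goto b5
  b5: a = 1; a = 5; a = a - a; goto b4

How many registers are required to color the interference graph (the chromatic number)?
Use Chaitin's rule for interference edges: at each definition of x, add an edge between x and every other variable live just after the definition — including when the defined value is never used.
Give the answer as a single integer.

Answer: 3

Derivation:
def/use:
  b0: def={h,p,w} ue=∅
  b1: def={a} ue=∅
  b2: def={a} ue={w}
  b3: def={w} ue={w}
  b4: def={a,h} ue=∅
  b5: def={a} ue=∅

Liveness:
  live b0: ∅→{w}
  live b1: {w}→{w}
  live b2: {w}→{w}
  live b3: {w}→∅
  live b4: ∅→∅
  live b5: ∅→∅

Interfere edges:
  a — {w}
  h — {p,w}
  p — {h,w}
  w — {a,h,p}

Colouring:
  {h,p,w} pairwise interfere (3-clique) ⇒ χ ≥ 3
  assign a→R1 h→R1 p→R2 w→R0 — no edge inside a register ⇒ χ ≤ 3
  χ = 3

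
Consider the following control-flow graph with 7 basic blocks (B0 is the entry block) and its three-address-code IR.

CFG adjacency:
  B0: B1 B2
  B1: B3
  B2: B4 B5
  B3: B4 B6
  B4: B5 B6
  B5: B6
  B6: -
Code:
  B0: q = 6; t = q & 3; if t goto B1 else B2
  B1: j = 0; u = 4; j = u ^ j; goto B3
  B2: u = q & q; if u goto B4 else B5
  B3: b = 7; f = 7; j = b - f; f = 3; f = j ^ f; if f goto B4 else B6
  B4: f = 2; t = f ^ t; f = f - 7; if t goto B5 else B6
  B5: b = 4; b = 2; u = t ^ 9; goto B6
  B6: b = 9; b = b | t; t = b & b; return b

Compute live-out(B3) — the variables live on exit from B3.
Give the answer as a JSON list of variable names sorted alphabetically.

Answer: ["t"]

Analysis:
def/use:
  B0 def {q,t} use ∅
  B1 def {j,u} use ∅
  B2 def {u} use {q}
  B3 def {b,f,j} use ∅
  B4 def {f,t} use {t}
  B5 def {b,u} use {t}
  B6 def {b,t} use {t}

Backward fixpoint:
  B0: in=∅ out={q,t}
  B1: in={t} out={t}
  B2: in={q,t} out={t}
  B3: in={t} out={t}
  B4: in={t} out={t}
  B5: in={t} out={t}
  B6: in={t} out=∅

live-out(B3) = ["t"]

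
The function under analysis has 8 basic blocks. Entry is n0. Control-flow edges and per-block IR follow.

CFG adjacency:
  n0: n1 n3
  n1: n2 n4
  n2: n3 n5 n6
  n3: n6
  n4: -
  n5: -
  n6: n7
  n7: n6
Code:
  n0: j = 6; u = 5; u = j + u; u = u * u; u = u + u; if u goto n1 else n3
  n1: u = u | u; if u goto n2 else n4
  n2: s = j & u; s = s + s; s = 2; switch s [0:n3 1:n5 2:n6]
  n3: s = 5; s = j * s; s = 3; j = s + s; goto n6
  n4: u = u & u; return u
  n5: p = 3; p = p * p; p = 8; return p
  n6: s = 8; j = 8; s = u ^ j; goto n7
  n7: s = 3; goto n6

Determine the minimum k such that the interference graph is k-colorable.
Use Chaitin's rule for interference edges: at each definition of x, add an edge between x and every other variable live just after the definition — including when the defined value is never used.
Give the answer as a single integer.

Per-block:
  n0: def={j,u} ue=∅
  n1: def={u} ue={u}
  n2: def={s} ue={j,u}
  n3: def={j,s} ue={j}
  n4: def={u} ue={u}
  n5: def={p} ue=∅
  n6: def={j,s} ue={u}
  n7: def={s} ue=∅

Live sets:
  live n0: ∅→{j,u}
  live n1: {j,u}→{j,u}
  live n2: {j,u}→{j,u}
  live n3: {j,u}→{u}
  live n4: {u}→∅
  live n5: ∅→∅
  live n6: {u}→{u}
  live n7: {u}→{u}

Interference:
  j↔{s,u}
  p↔∅
  s↔{j,u}
  u↔{j,s}

Chromatic number:
  lower bound: {j,s,u} mutually conflict ⇒ χ ≥ 3
  assign j→r0 p→r0 s→r1 u→r2 — no edge inside a register ⇒ χ ≤ 3
  χ = 3

Answer: 3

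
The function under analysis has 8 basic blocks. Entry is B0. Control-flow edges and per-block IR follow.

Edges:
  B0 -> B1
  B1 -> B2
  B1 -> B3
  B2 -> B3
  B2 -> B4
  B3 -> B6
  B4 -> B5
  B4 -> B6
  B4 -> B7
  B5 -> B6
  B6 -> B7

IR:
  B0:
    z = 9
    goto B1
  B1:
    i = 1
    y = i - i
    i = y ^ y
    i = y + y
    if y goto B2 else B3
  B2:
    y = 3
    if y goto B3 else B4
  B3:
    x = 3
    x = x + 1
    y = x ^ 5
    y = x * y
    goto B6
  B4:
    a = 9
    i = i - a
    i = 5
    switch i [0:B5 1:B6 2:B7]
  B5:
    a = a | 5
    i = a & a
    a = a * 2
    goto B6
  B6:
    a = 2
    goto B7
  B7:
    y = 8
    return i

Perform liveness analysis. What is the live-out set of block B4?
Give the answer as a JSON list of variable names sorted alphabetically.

Per-block:
  B0: def={z} ue=∅
  B1: def={i,y} ue=∅
  B2: def={y} ue=∅
  B3: def={x,y} ue=∅
  B4: def={a,i} ue={i}
  B5: def={a,i} ue={a}
  B6: def={a} ue=∅
  B7: def={y} ue={i}

Liveness:
  B0: in=∅ out=∅
  B1: in=∅ out={i}
  B2: in={i} out={i}
  B3: in={i} out={i}
  B4: in={i} out={a,i}
  B5: in={a} out={i}
  B6: in={i} out={i}
  B7: in={i} out=∅

live-out(B4) = ["a", "i"]

Answer: ["a", "i"]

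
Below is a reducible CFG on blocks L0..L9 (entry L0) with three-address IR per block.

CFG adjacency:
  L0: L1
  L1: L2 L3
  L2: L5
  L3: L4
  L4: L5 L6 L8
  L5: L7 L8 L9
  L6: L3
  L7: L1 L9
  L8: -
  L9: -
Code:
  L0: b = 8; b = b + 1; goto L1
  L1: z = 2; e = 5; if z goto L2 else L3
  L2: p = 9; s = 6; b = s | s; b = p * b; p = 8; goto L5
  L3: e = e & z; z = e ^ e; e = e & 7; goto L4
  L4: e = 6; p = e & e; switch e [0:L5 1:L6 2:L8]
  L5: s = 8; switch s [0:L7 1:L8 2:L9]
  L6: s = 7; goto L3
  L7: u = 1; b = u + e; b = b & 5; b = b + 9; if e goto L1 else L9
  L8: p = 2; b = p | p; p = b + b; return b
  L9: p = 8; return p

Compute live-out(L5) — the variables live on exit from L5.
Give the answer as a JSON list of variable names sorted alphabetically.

Block summaries:
  L0 def {b} use ∅
  L1 def {e,z} use ∅
  L2 def {b,p,s} use ∅
  L3 def {e,z} use {e,z}
  L4 def {e,p} use ∅
  L5 def {s} use ∅
  L6 def {s} use ∅
  L7 def {b,u} use {e}
  L8 def {b,p} use ∅
  L9 def {p} use ∅

Backward fixpoint:
  live L0: ∅→∅
  live L1: ∅→{e,z}
  live L2: {e}→{e}
  live L3: {e,z}→{z}
  live L4: {z}→{e,z}
  live L5: {e}→{e}
  live L6: {e,z}→{e,z}
  live L7: {e}→∅
  live L8: ∅→∅
  live L9: ∅→∅

live-out(L5) = ["e"]

Answer: ["e"]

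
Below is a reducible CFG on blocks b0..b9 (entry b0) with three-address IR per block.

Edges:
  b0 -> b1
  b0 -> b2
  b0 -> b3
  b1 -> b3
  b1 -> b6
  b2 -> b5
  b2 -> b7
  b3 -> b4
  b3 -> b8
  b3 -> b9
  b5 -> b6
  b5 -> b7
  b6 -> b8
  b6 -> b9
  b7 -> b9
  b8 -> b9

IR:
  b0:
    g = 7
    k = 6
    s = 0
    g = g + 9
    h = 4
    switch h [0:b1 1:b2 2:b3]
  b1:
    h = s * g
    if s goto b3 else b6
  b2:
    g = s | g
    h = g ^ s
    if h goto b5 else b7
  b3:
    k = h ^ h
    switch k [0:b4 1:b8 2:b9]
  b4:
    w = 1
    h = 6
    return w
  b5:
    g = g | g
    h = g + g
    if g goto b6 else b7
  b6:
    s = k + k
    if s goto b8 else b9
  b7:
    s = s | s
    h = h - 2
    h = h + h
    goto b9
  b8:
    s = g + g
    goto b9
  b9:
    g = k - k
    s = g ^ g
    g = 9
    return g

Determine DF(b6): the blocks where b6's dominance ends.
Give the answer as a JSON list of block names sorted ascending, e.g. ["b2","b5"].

idom tree: b1←b0 b2←b0 b3←b0 b4←b3 b5←b2 b6←b0 b7←b2 b8←b0 b9←b0
Dom∩ at merges:
  b3: preds {b0,b1}: {b0} ∩ {b0,b1} = {b0}; idom=b0
  b6: preds {b1,b5}: {b0,b1} ∩ {b0,b2,b5} = {b0}; idom=b0
  b7: preds {b2,b5}: {b0,b2} ∩ {b0,b2,b5} = {b0,b2}; idom=b2
  b8: preds {b3,b6}: {b0,b3} ∩ {b0,b6} = {b0}; idom=b0
  b9: preds {b3,b6,b7,b8}: {b0,b3} ∩ {b0,b6} ∩ {b0,b2,b7} ∩ {b0,b8} = {b0}; idom=b0

DF derivation:
  b3←b0: walk · to b0
  b3←b1: walk b1 to b0
  b6←b1: walk b1 to b0
  b6←b5: walk b5→b2 to b0
  b7←b2: walk · to b2
  b7←b5: walk b5 to b2
  b8←b3: walk b3 to b0
  b8←b6: walk b6 to b0
  b9←b3: walk b3 to b0
  b9←b6: walk b6 to b0
  b9←b7: walk b7→b2 to b0
  b9←b8: walk b8 to b0
  DF(b0)=∅
  DF(b1)={b3,b6}
  DF(b2)={b6,b9}
  DF(b3)={b8,b9}
  DF(b4)=∅
  DF(b5)={b6,b7}
  DF(b6)={b8,b9}
  DF(b7)={b9}
  DF(b8)={b9}
  DF(b9)=∅

DF(b6) = ["b8", "b9"]

Answer: ["b8", "b9"]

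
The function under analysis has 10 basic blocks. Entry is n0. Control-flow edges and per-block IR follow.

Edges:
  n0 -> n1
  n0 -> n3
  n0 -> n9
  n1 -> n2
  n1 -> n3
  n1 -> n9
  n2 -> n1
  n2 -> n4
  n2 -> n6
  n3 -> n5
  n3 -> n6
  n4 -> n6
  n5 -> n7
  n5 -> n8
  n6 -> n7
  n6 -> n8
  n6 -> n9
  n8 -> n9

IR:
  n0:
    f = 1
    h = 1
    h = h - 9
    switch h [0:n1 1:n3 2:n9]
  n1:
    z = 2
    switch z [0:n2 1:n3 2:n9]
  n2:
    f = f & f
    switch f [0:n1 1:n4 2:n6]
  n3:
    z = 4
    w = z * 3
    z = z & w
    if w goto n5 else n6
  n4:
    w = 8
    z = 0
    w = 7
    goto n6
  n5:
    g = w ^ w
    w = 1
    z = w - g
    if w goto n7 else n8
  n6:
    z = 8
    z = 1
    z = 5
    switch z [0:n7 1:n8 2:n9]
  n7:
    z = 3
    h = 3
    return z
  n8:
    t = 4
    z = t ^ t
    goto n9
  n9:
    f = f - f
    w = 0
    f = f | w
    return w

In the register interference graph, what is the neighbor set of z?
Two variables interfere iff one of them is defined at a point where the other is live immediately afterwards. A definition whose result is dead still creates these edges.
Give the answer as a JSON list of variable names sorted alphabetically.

def/use:
  n0: {f,h} / ∅
  n1: {z} / ∅
  n2: {f} / {f}
  n3: {w,z} / ∅
  n4: {w,z} / ∅
  n5: {g,w,z} / {w}
  n6: {z} / ∅
  n7: {h,z} / ∅
  n8: {t,z} / ∅
  n9: {f,w} / {f}

Live sets:
  live n0: ∅→{f}
  live n1: {f}→{f}
  live n2: {f}→{f}
  live n3: {f}→{f,w}
  live n4: {f}→{f}
  live n5: {f,w}→{f}
  live n6: {f}→{f}
  live n7: ∅→∅
  live n8: {f}→{f}
  live n9: {f}→∅

Interfere edges:
  f — {g,h,t,w,z}
  g — {f,w}
  h — {f,z}
  t — {f}
  w — {f,g,z}
  z — {f,h,w}

N(z) = ["f", "h", "w"]

Answer: ["f", "h", "w"]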